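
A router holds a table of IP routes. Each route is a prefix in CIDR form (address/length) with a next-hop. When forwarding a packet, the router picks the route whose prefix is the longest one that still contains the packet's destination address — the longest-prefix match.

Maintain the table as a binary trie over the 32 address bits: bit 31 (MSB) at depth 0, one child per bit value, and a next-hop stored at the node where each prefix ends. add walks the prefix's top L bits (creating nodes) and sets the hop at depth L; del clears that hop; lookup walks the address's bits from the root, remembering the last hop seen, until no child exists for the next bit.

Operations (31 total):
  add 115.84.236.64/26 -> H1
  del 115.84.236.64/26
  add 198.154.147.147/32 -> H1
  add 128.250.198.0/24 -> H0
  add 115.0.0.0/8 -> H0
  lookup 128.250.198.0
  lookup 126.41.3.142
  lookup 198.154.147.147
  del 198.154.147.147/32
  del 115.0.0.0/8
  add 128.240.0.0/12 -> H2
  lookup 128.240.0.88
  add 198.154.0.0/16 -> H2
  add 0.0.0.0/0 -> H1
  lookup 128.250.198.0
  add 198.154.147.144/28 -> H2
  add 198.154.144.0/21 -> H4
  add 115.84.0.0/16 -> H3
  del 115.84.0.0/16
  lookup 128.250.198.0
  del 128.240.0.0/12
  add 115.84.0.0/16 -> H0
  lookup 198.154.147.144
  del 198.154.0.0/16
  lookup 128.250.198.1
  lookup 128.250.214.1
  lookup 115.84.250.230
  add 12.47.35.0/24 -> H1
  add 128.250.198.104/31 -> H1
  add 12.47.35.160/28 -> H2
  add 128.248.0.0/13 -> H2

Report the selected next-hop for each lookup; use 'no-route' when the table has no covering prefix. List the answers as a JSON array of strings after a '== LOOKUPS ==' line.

Process each operation:
  + 115.84.236.64/26 (H1) depth=26
  del 115.84.236.64/26 (clear depth 26)
  + 198.154.147.147/32 (H1) depth=32
  + 128.250.198.0/24 (H0) depth=24
  + 115.0.0.0/8 (H0) depth=8
  lookup 128.250.198.0: bits 100000001111101011000110 walk d0:-→d1:-→d2:-→d3:-→d4:-→d5:-→d6:-→d7:-→d8:-→d9:-→d10:-→d11:-→d12:-→d13:-→d14:-→d15:-→d16:-→d17:-→d18:-→d19:-→d20:-→d21:-→d22:-→d23:-→d24:H0 -> H0
  lookup 126.41.3.142: bits 0111 walk d0:-→d1:-→d2:-→d3:-→d4:- -> no-route
  lookup 198.154.147.147: bits 11000110100110101001001110010011 walk d0:-→d1:-→d2:-→d3:-→d4:-→d5:-→d6:-→d7:-→d8:-→d9:-→d10:-→d11:-→d12:-→d13:-→d14:-→d15:-→d16:-→d17:-→d18:-→d19:-→d20:-→d21:-→d22:-→d23:-→d24:-→d25:-→d26:-→d27:-→d28:-→d29:-→d30:-→d31:-→d32:H1 -> H1
  del 198.154.147.147/32 (clear depth 32)
  del 115.0.0.0/8 (clear depth 8)
  + 128.240.0.0/12 (H2) depth=12
  lookup 128.240.0.88: bits 100000001111 walk d0:-→d1:-→d2:-→d3:-→d4:-→d5:-→d6:-→d7:-→d8:-→d9:-→d10:-→d11:-→d12:H2 -> H2
  + 198.154.0.0/16 (H2) depth=16
  + 0.0.0.0/0 (H1) depth=0
  lookup 128.250.198.0: bits 100000001111101011000110 walk d0:H1→d1:-→d2:-→d3:-→d4:-→d5:-→d6:-→d7:-→d8:-→d9:-→d10:-→d11:-→d12:H2→d13:-→d14:-→d15:-→d16:-→d17:-→d18:-→d19:-→d20:-→d21:-→d22:-→d23:-→d24:H0 -> H0
  + 198.154.147.144/28 (H2) depth=28
  + 198.154.144.0/21 (H4) depth=21
  + 115.84.0.0/16 (H3) depth=16
  del 115.84.0.0/16 (clear depth 16)
  lookup 128.250.198.0: bits 100000001111101011000110 walk d0:H1→d1:-→d2:-→d3:-→d4:-→d5:-→d6:-→d7:-→d8:-→d9:-→d10:-→d11:-→d12:H2→d13:-→d14:-→d15:-→d16:-→d17:-→d18:-→d19:-→d20:-→d21:-→d22:-→d23:-→d24:H0 -> H0
  del 128.240.0.0/12 (clear depth 12)
  + 115.84.0.0/16 (H0) depth=16
  lookup 198.154.147.144: bits 110001101001101010010011100100 walk d0:H1→d1:-→d2:-→d3:-→d4:-→d5:-→d6:-→d7:-→d8:-→d9:-→d10:-→d11:-→d12:-→d13:-→d14:-→d15:-→d16:H2→d17:-→d18:-→d19:-→d20:-→d21:H4→d22:-→d23:-→d24:-→d25:-→d26:-→d27:-→d28:H2→d29:-→d30:- -> H2
  del 198.154.0.0/16 (clear depth 16)
  lookup 128.250.198.1: bits 100000001111101011000110 walk d0:H1→d1:-→d2:-→d3:-→d4:-→d5:-→d6:-→d7:-→d8:-→d9:-→d10:-→d11:-→d12:-→d13:-→d14:-→d15:-→d16:-→d17:-→d18:-→d19:-→d20:-→d21:-→d22:-→d23:-→d24:H0 -> H0
  lookup 128.250.214.1: bits 1000000011111010110 walk d0:H1→d1:-→d2:-→d3:-→d4:-→d5:-→d6:-→d7:-→d8:-→d9:-→d10:-→d11:-→d12:-→d13:-→d14:-→d15:-→d16:-→d17:-→d18:-→d19:- -> H1
  lookup 115.84.250.230: bits 0111001101010100111 walk d0:H1→d1:-→d2:-→d3:-→d4:-→d5:-→d6:-→d7:-→d8:-→d9:-→d10:-→d11:-→d12:-→d13:-→d14:-→d15:-→d16:H0→d17:-→d18:-→d19:- -> H0
  + 12.47.35.0/24 (H1) depth=24
  + 128.250.198.104/31 (H1) depth=31
  + 12.47.35.160/28 (H2) depth=28
  + 128.248.0.0/13 (H2) depth=13

== LOOKUPS ==
["H0","no-route","H1","H2","H0","H0","H2","H0","H1","H0"]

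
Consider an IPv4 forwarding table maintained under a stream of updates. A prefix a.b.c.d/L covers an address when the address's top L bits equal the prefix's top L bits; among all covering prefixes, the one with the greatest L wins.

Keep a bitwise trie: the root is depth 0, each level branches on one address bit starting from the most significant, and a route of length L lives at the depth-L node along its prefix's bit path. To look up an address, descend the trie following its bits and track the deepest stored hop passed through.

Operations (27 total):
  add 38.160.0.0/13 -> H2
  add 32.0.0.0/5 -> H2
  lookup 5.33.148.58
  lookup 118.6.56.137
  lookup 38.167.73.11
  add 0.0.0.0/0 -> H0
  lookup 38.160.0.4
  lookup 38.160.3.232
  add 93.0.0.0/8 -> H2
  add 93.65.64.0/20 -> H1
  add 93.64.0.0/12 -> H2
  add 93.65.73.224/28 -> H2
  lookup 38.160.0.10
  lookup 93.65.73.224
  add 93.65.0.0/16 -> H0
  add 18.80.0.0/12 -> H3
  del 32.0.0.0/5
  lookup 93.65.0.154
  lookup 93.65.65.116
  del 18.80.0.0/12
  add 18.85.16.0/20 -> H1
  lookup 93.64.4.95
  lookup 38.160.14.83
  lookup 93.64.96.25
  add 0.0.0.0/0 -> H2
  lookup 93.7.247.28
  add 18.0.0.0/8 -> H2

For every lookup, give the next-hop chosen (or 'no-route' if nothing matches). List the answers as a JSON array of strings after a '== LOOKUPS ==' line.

Trace:
  add 38.160.0.0/13 -> H2 at depth 13
  add 32.0.0.0/5 -> H2 at depth 5
  lookup 5.33.148.58: bits 00 walk d0:-→d1:-→d2:- -> no-route
  lookup 118.6.56.137: bits 0 walk d0:-→d1:- -> no-route
  lookup 38.167.73.11: bits 0010011010100 walk d0:-→d1:-→d2:-→d3:-→d4:-→d5:H2→d6:-→d7:-→d8:-→d9:-→d10:-→d11:-→d12:-→d13:H2 -> H2
  add 0.0.0.0/0 -> H0 at depth 0
  lookup 38.160.0.4: bits 0010011010100 walk d0:H0→d1:-→d2:-→d3:-→d4:-→d5:H2→d6:-→d7:-→d8:-→d9:-→d10:-→d11:-→d12:-→d13:H2 -> H2
  lookup 38.160.3.232: bits 0010011010100 walk d0:H0→d1:-→d2:-→d3:-→d4:-→d5:H2→d6:-→d7:-→d8:-→d9:-→d10:-→d11:-→d12:-→d13:H2 -> H2
  add 93.0.0.0/8 -> H2 at depth 8
  add 93.65.64.0/20 -> H1 at depth 20
  add 93.64.0.0/12 -> H2 at depth 12
  add 93.65.73.224/28 -> H2 at depth 28
  lookup 38.160.0.10: bits 0010011010100 walk d0:H0→d1:-→d2:-→d3:-→d4:-→d5:H2→d6:-→d7:-→d8:-→d9:-→d10:-→d11:-→d12:-→d13:H2 -> H2
  lookup 93.65.73.224: bits 0101110101000001010010011110 walk d0:H0→d1:-→d2:-→d3:-→d4:-→d5:-→d6:-→d7:-→d8:H2→d9:-→d10:-→d11:-→d12:H2→d13:-→d14:-→d15:-→d16:-→d17:-→d18:-→d19:-→d20:H1→d21:-→d22:-→d23:-→d24:-→d25:-→d26:-→d27:-→d28:H2 -> H2
  add 93.65.0.0/16 -> H0 at depth 16
  add 18.80.0.0/12 -> H3 at depth 12
  - 32.0.0.0/5 clear@5
  lookup 93.65.0.154: bits 01011101010000010 walk d0:H0→d1:-→d2:-→d3:-→d4:-→d5:-→d6:-→d7:-→d8:H2→d9:-→d10:-→d11:-→d12:H2→d13:-→d14:-→d15:-→d16:H0→d17:- -> H0
  lookup 93.65.65.116: bits 01011101010000010100 walk d0:H0→d1:-→d2:-→d3:-→d4:-→d5:-→d6:-→d7:-→d8:H2→d9:-→d10:-→d11:-→d12:H2→d13:-→d14:-→d15:-→d16:H0→d17:-→d18:-→d19:-→d20:H1 -> H1
  - 18.80.0.0/12 clear@12
  add 18.85.16.0/20 -> H1 at depth 20
  lookup 93.64.4.95: bits 010111010100000 walk d0:H0→d1:-→d2:-→d3:-→d4:-→d5:-→d6:-→d7:-→d8:H2→d9:-→d10:-→d11:-→d12:H2→d13:-→d14:-→d15:- -> H2
  lookup 38.160.14.83: bits 0010011010100 walk d0:H0→d1:-→d2:-→d3:-→d4:-→d5:-→d6:-→d7:-→d8:-→d9:-→d10:-→d11:-→d12:-→d13:H2 -> H2
  lookup 93.64.96.25: bits 010111010100000 walk d0:H0→d1:-→d2:-→d3:-→d4:-→d5:-→d6:-→d7:-→d8:H2→d9:-→d10:-→d11:-→d12:H2→d13:-→d14:-→d15:- -> H2
  add 0.0.0.0/0 -> H2 at depth 0
  lookup 93.7.247.28: bits 010111010 walk d0:H2→d1:-→d2:-→d3:-→d4:-→d5:-→d6:-→d7:-→d8:H2→d9:- -> H2
  add 18.0.0.0/8 -> H2 at depth 8

== LOOKUPS ==
["no-route","no-route","H2","H2","H2","H2","H2","H0","H1","H2","H2","H2","H2"]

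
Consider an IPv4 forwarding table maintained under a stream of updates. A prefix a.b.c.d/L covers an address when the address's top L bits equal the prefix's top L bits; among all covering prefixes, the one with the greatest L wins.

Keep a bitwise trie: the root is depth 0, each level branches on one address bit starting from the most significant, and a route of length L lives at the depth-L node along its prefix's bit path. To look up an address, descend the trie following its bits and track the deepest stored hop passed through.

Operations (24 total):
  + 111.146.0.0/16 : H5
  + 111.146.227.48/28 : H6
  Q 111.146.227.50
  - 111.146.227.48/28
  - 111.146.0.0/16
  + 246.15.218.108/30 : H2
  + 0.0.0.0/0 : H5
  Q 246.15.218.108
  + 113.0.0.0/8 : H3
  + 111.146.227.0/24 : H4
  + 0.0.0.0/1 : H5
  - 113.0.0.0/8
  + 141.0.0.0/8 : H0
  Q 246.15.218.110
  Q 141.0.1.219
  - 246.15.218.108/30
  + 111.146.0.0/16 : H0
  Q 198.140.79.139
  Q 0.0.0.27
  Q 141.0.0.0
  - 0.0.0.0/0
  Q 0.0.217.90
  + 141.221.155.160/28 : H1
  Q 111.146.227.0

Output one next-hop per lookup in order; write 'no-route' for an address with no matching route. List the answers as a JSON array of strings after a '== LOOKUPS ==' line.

Trace:
  + 111.146.0.0/16 (H5) depth=16
  + 111.146.227.48/28 (H6) depth=28
  ? 111.146.227.50  path d0:-→d1:-→d2:-→d3:-→d4:-→d5:-→d6:-→d7:-→d8:-→d9:-→d10:-→d11:-→d12:-→d13:-→d14:-→d15:-→d16:H5→d17:-→d18:-→d19:-→d20:-→d21:-→d22:-→d23:-→d24:-→d25:-→d26:-→d27:-→d28:H6  best=H6
  del 111.146.227.48/28 (clear depth 28)
  del 111.146.0.0/16 (clear depth 16)
  + 246.15.218.108/30 (H2) depth=30
  + 0.0.0.0/0 (H5) depth=0
  ? 246.15.218.108  path d0:H5→d1:-→d2:-→d3:-→d4:-→d5:-→d6:-→d7:-→d8:-→d9:-→d10:-→d11:-→d12:-→d13:-→d14:-→d15:-→d16:-→d17:-→d18:-→d19:-→d20:-→d21:-→d22:-→d23:-→d24:-→d25:-→d26:-→d27:-→d28:-→d29:-→d30:H2  best=H2
  + 113.0.0.0/8 (H3) depth=8
  + 111.146.227.0/24 (H4) depth=24
  + 0.0.0.0/1 (H5) depth=1
  del 113.0.0.0/8 (clear depth 8)
  + 141.0.0.0/8 (H0) depth=8
  ? 246.15.218.110  path d0:H5→d1:-→d2:-→d3:-→d4:-→d5:-→d6:-→d7:-→d8:-→d9:-→d10:-→d11:-→d12:-→d13:-→d14:-→d15:-→d16:-→d17:-→d18:-→d19:-→d20:-→d21:-→d22:-→d23:-→d24:-→d25:-→d26:-→d27:-→d28:-→d29:-→d30:H2  best=H2
  ? 141.0.1.219  path d0:H5→d1:-→d2:-→d3:-→d4:-→d5:-→d6:-→d7:-→d8:H0  best=H0
  del 246.15.218.108/30 (clear depth 30)
  + 111.146.0.0/16 (H0) depth=16
  ? 198.140.79.139  path d0:H5→d1:-→d2:-  best=H5
  ? 0.0.0.27  path d0:H5→d1:H5  best=H5
  ? 141.0.0.0  path d0:H5→d1:-→d2:-→d3:-→d4:-→d5:-→d6:-→d7:-→d8:H0  best=H0
  del 0.0.0.0/0 (clear depth 0)
  ? 0.0.217.90  path d0:-→d1:H5  best=H5
  + 141.221.155.160/28 (H1) depth=28
  ? 111.146.227.0  path d0:-→d1:H5→d2:-→d3:-→d4:-→d5:-→d6:-→d7:-→d8:-→d9:-→d10:-→d11:-→d12:-→d13:-→d14:-→d15:-→d16:H0→d17:-→d18:-→d19:-→d20:-→d21:-→d22:-→d23:-→d24:H4→d25:-→d26:-  best=H4

== LOOKUPS ==
["H6","H2","H2","H0","H5","H5","H0","H5","H4"]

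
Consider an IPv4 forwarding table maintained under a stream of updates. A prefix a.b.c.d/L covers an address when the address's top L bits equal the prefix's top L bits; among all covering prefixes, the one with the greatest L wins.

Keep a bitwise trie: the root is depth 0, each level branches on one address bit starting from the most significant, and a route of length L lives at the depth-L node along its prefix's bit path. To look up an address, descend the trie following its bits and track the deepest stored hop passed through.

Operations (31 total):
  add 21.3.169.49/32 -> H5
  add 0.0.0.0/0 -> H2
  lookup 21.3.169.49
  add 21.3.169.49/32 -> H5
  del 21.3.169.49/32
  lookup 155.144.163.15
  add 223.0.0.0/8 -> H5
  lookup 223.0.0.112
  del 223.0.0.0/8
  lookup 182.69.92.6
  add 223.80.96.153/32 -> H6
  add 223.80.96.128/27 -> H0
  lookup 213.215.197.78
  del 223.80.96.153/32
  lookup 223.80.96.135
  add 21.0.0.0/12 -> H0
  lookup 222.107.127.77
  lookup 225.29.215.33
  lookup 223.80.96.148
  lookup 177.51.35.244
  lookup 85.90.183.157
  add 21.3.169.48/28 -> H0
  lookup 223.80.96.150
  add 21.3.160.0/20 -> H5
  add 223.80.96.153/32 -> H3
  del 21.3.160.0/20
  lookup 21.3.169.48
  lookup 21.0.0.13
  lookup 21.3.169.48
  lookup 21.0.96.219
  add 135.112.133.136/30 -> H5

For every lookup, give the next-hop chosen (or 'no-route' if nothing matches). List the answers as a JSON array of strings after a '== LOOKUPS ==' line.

Apply in order:
  add 21.3.169.49/32 -> H5 at depth 32
  add 0.0.0.0/0 -> H2 at depth 0
  lookup 21.3.169.49: bits 00010101000000111010100100110001 walk d0:H2→d1:-→d2:-→d3:-→d4:-→d5:-→d6:-→d7:-→d8:-→d9:-→d10:-→d11:-→d12:-→d13:-→d14:-→d15:-→d16:-→d17:-→d18:-→d19:-→d20:-→d21:-→d22:-→d23:-→d24:-→d25:-→d26:-→d27:-→d28:-→d29:-→d30:-→d31:-→d32:H5 -> H5
  add 21.3.169.49/32 -> H5 at depth 32
  - 21.3.169.49/32 clear@32
  lookup 155.144.163.15: bits ε walk d0:H2 -> H2
  add 223.0.0.0/8 -> H5 at depth 8
  lookup 223.0.0.112: bits 11011111 walk d0:H2→d1:-→d2:-→d3:-→d4:-→d5:-→d6:-→d7:-→d8:H5 -> H5
  - 223.0.0.0/8 clear@8
  lookup 182.69.92.6: bits 1 walk d0:H2→d1:- -> H2
  add 223.80.96.153/32 -> H6 at depth 32
  add 223.80.96.128/27 -> H0 at depth 27
  lookup 213.215.197.78: bits 1101 walk d0:H2→d1:-→d2:-→d3:-→d4:- -> H2
  - 223.80.96.153/32 clear@32
  lookup 223.80.96.135: bits 110111110101000001100000100 walk d0:H2→d1:-→d2:-→d3:-→d4:-→d5:-→d6:-→d7:-→d8:-→d9:-→d10:-→d11:-→d12:-→d13:-→d14:-→d15:-→d16:-→d17:-→d18:-→d19:-→d20:-→d21:-→d22:-→d23:-→d24:-→d25:-→d26:-→d27:H0 -> H0
  add 21.0.0.0/12 -> H0 at depth 12
  lookup 222.107.127.77: bits 1101111 walk d0:H2→d1:-→d2:-→d3:-→d4:-→d5:-→d6:-→d7:- -> H2
  lookup 225.29.215.33: bits 11 walk d0:H2→d1:-→d2:- -> H2
  lookup 223.80.96.148: bits 1101111101010000011000001001 walk d0:H2→d1:-→d2:-→d3:-→d4:-→d5:-→d6:-→d7:-→d8:-→d9:-→d10:-→d11:-→d12:-→d13:-→d14:-→d15:-→d16:-→d17:-→d18:-→d19:-→d20:-→d21:-→d22:-→d23:-→d24:-→d25:-→d26:-→d27:H0→d28:- -> H0
  lookup 177.51.35.244: bits 1 walk d0:H2→d1:- -> H2
  lookup 85.90.183.157: bits 0 walk d0:H2→d1:- -> H2
  add 21.3.169.48/28 -> H0 at depth 28
  lookup 223.80.96.150: bits 1101111101010000011000001001 walk d0:H2→d1:-→d2:-→d3:-→d4:-→d5:-→d6:-→d7:-→d8:-→d9:-→d10:-→d11:-→d12:-→d13:-→d14:-→d15:-→d16:-→d17:-→d18:-→d19:-→d20:-→d21:-→d22:-→d23:-→d24:-→d25:-→d26:-→d27:H0→d28:- -> H0
  add 21.3.160.0/20 -> H5 at depth 20
  add 223.80.96.153/32 -> H3 at depth 32
  - 21.3.160.0/20 clear@20
  lookup 21.3.169.48: bits 0001010100000011101010010011000 walk d0:H2→d1:-→d2:-→d3:-→d4:-→d5:-→d6:-→d7:-→d8:-→d9:-→d10:-→d11:-→d12:H0→d13:-→d14:-→d15:-→d16:-→d17:-→d18:-→d19:-→d20:-→d21:-→d22:-→d23:-→d24:-→d25:-→d26:-→d27:-→d28:H0→d29:-→d30:-→d31:- -> H0
  lookup 21.0.0.13: bits 00010101000000 walk d0:H2→d1:-→d2:-→d3:-→d4:-→d5:-→d6:-→d7:-→d8:-→d9:-→d10:-→d11:-→d12:H0→d13:-→d14:- -> H0
  lookup 21.3.169.48: bits 0001010100000011101010010011000 walk d0:H2→d1:-→d2:-→d3:-→d4:-→d5:-→d6:-→d7:-→d8:-→d9:-→d10:-→d11:-→d12:H0→d13:-→d14:-→d15:-→d16:-→d17:-→d18:-→d19:-→d20:-→d21:-→d22:-→d23:-→d24:-→d25:-→d26:-→d27:-→d28:H0→d29:-→d30:-→d31:- -> H0
  lookup 21.0.96.219: bits 00010101000000 walk d0:H2→d1:-→d2:-→d3:-→d4:-→d5:-→d6:-→d7:-→d8:-→d9:-→d10:-→d11:-→d12:H0→d13:-→d14:- -> H0
  add 135.112.133.136/30 -> H5 at depth 30

== LOOKUPS ==
["H5","H2","H5","H2","H2","H0","H2","H2","H0","H2","H2","H0","H0","H0","H0","H0"]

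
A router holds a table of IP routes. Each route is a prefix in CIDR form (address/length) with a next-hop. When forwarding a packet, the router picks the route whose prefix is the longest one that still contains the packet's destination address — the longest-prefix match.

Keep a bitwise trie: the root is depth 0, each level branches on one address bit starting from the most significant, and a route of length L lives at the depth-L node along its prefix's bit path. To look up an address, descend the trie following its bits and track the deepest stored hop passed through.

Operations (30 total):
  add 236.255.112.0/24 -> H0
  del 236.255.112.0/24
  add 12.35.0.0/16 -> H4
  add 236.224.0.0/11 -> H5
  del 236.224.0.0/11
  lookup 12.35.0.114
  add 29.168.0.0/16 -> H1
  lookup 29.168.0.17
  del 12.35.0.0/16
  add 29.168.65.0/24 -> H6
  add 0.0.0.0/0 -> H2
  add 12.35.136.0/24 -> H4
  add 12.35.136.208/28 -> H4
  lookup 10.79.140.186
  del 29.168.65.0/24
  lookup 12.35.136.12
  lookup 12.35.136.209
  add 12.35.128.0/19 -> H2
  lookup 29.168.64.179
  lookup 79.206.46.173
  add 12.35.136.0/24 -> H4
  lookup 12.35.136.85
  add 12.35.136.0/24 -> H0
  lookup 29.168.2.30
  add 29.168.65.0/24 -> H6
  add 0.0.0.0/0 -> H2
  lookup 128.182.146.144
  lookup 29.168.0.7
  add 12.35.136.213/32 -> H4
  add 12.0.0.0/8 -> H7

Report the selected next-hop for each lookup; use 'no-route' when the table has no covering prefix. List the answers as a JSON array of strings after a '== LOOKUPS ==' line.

Process each operation:
  add 236.255.112.0/24 -> H0 at depth 24
  del 236.255.112.0/24 (clear depth 24)
  add 12.35.0.0/16 -> H4 at depth 16
  add 236.224.0.0/11 -> H5 at depth 11
  del 236.224.0.0/11 (clear depth 11)
  lookup 12.35.0.114: bits 0000110000100011 walk d0:-→d1:-→d2:-→d3:-→d4:-→d5:-→d6:-→d7:-→d8:-→d9:-→d10:-→d11:-→d12:-→d13:-→d14:-→d15:-→d16:H4 -> H4
  add 29.168.0.0/16 -> H1 at depth 16
  lookup 29.168.0.17: bits 0001110110101000 walk d0:-→d1:-→d2:-→d3:-→d4:-→d5:-→d6:-→d7:-→d8:-→d9:-→d10:-→d11:-→d12:-→d13:-→d14:-→d15:-→d16:H1 -> H1
  del 12.35.0.0/16 (clear depth 16)
  add 29.168.65.0/24 -> H6 at depth 24
  add 0.0.0.0/0 -> H2 at depth 0
  add 12.35.136.0/24 -> H4 at depth 24
  add 12.35.136.208/28 -> H4 at depth 28
  lookup 10.79.140.186: bits 00001 walk d0:H2→d1:-→d2:-→d3:-→d4:-→d5:- -> H2
  del 29.168.65.0/24 (clear depth 24)
  lookup 12.35.136.12: bits 000011000010001110001000 walk d0:H2→d1:-→d2:-→d3:-→d4:-→d5:-→d6:-→d7:-→d8:-→d9:-→d10:-→d11:-→d12:-→d13:-→d14:-→d15:-→d16:-→d17:-→d18:-→d19:-→d20:-→d21:-→d22:-→d23:-→d24:H4 -> H4
  lookup 12.35.136.209: bits 0000110000100011100010001101 walk d0:H2→d1:-→d2:-→d3:-→d4:-→d5:-→d6:-→d7:-→d8:-→d9:-→d10:-→d11:-→d12:-→d13:-→d14:-→d15:-→d16:-→d17:-→d18:-→d19:-→d20:-→d21:-→d22:-→d23:-→d24:H4→d25:-→d26:-→d27:-→d28:H4 -> H4
  add 12.35.128.0/19 -> H2 at depth 19
  lookup 29.168.64.179: bits 00011101101010000100000 walk d0:H2→d1:-→d2:-→d3:-→d4:-→d5:-→d6:-→d7:-→d8:-→d9:-→d10:-→d11:-→d12:-→d13:-→d14:-→d15:-→d16:H1→d17:-→d18:-→d19:-→d20:-→d21:-→d22:-→d23:- -> H1
  lookup 79.206.46.173: bits 0 walk d0:H2→d1:- -> H2
  add 12.35.136.0/24 -> H4 at depth 24
  lookup 12.35.136.85: bits 000011000010001110001000 walk d0:H2→d1:-→d2:-→d3:-→d4:-→d5:-→d6:-→d7:-→d8:-→d9:-→d10:-→d11:-→d12:-→d13:-→d14:-→d15:-→d16:-→d17:-→d18:-→d19:H2→d20:-→d21:-→d22:-→d23:-→d24:H4 -> H4
  add 12.35.136.0/24 -> H0 at depth 24
  lookup 29.168.2.30: bits 00011101101010000 walk d0:H2→d1:-→d2:-→d3:-→d4:-→d5:-→d6:-→d7:-→d8:-→d9:-→d10:-→d11:-→d12:-→d13:-→d14:-→d15:-→d16:H1→d17:- -> H1
  add 29.168.65.0/24 -> H6 at depth 24
  add 0.0.0.0/0 -> H2 at depth 0
  lookup 128.182.146.144: bits 1 walk d0:H2→d1:- -> H2
  lookup 29.168.0.7: bits 00011101101010000 walk d0:H2→d1:-→d2:-→d3:-→d4:-→d5:-→d6:-→d7:-→d8:-→d9:-→d10:-→d11:-→d12:-→d13:-→d14:-→d15:-→d16:H1→d17:- -> H1
  add 12.35.136.213/32 -> H4 at depth 32
  add 12.0.0.0/8 -> H7 at depth 8

== LOOKUPS ==
["H4","H1","H2","H4","H4","H1","H2","H4","H1","H2","H1"]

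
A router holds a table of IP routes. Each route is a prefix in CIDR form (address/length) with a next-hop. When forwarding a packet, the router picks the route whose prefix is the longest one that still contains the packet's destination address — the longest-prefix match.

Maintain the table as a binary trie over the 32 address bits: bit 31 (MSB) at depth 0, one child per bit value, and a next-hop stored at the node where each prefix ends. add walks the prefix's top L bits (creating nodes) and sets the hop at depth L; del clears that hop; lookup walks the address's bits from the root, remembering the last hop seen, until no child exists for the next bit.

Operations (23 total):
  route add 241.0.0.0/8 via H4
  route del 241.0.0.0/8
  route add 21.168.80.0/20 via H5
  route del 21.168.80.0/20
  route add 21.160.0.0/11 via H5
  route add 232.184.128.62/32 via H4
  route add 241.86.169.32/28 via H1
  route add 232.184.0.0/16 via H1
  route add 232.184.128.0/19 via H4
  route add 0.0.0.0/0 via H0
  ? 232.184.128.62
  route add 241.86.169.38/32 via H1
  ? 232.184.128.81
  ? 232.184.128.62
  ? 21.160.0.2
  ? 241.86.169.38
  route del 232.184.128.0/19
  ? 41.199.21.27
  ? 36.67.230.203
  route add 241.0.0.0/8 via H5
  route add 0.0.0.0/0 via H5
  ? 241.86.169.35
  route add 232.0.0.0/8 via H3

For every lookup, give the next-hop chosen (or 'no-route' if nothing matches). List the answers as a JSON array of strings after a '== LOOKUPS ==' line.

Apply in order:
  + 241.0.0.0/8 (H4) depth=8
  - 241.0.0.0/8 clear@8
  + 21.168.80.0/20 (H5) depth=20
  - 21.168.80.0/20 clear@20
  + 21.160.0.0/11 (H5) depth=11
  + 232.184.128.62/32 (H4) depth=32
  + 241.86.169.32/28 (H1) depth=28
  + 232.184.0.0/16 (H1) depth=16
  + 232.184.128.0/19 (H4) depth=19
  + 0.0.0.0/0 (H0) depth=0
  ? 232.184.128.62  path d0:H0→d1:-→d2:-→d3:-→d4:-→d5:-→d6:-→d7:-→d8:-→d9:-→d10:-→d11:-→d12:-→d13:-→d14:-→d15:-→d16:H1→d17:-→d18:-→d19:H4→d20:-→d21:-→d22:-→d23:-→d24:-→d25:-→d26:-→d27:-→d28:-→d29:-→d30:-→d31:-→d32:H4  best=H4
  + 241.86.169.38/32 (H1) depth=32
  ? 232.184.128.81  path d0:H0→d1:-→d2:-→d3:-→d4:-→d5:-→d6:-→d7:-→d8:-→d9:-→d10:-→d11:-→d12:-→d13:-→d14:-→d15:-→d16:H1→d17:-→d18:-→d19:H4→d20:-→d21:-→d22:-→d23:-→d24:-→d25:-  best=H4
  ? 232.184.128.62  path d0:H0→d1:-→d2:-→d3:-→d4:-→d5:-→d6:-→d7:-→d8:-→d9:-→d10:-→d11:-→d12:-→d13:-→d14:-→d15:-→d16:H1→d17:-→d18:-→d19:H4→d20:-→d21:-→d22:-→d23:-→d24:-→d25:-→d26:-→d27:-→d28:-→d29:-→d30:-→d31:-→d32:H4  best=H4
  ? 21.160.0.2  path d0:H0→d1:-→d2:-→d3:-→d4:-→d5:-→d6:-→d7:-→d8:-→d9:-→d10:-→d11:H5→d12:-  best=H5
  ? 241.86.169.38  path d0:H0→d1:-→d2:-→d3:-→d4:-→d5:-→d6:-→d7:-→d8:-→d9:-→d10:-→d11:-→d12:-→d13:-→d14:-→d15:-→d16:-→d17:-→d18:-→d19:-→d20:-→d21:-→d22:-→d23:-→d24:-→d25:-→d26:-→d27:-→d28:H1→d29:-→d30:-→d31:-→d32:H1  best=H1
  - 232.184.128.0/19 clear@19
  ? 41.199.21.27  path d0:H0→d1:-→d2:-  best=H0
  ? 36.67.230.203  path d0:H0→d1:-→d2:-  best=H0
  + 241.0.0.0/8 (H5) depth=8
  + 0.0.0.0/0 (H5) depth=0
  ? 241.86.169.35  path d0:H5→d1:-→d2:-→d3:-→d4:-→d5:-→d6:-→d7:-→d8:H5→d9:-→d10:-→d11:-→d12:-→d13:-→d14:-→d15:-→d16:-→d17:-→d18:-→d19:-→d20:-→d21:-→d22:-→d23:-→d24:-→d25:-→d26:-→d27:-→d28:H1→d29:-  best=H1
  + 232.0.0.0/8 (H3) depth=8

== LOOKUPS ==
["H4","H4","H4","H5","H1","H0","H0","H1"]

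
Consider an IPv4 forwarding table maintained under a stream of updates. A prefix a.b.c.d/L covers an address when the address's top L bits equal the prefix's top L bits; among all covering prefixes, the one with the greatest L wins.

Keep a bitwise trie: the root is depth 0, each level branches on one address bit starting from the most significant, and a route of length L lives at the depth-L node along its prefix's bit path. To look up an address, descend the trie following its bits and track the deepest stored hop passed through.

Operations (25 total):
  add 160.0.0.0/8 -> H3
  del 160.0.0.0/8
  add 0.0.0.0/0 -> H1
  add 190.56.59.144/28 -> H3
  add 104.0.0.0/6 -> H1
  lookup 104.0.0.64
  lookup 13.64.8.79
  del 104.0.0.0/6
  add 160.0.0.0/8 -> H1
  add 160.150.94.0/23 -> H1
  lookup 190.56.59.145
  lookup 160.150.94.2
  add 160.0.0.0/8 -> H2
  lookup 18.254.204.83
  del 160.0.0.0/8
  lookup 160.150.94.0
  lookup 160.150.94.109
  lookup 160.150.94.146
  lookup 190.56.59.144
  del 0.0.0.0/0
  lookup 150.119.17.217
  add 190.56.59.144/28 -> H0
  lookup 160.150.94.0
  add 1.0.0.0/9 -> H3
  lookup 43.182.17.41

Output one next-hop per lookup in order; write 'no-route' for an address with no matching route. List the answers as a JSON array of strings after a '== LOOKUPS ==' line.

Process each operation:
  + 160.0.0.0/8 (H3) depth=8
  del 160.0.0.0/8 (clear depth 8)
  + 0.0.0.0/0 (H1) depth=0
  + 190.56.59.144/28 (H3) depth=28
  + 104.0.0.0/6 (H1) depth=6
  Q 104.0.0.64: descend 011010 ; hops seen [H1,H1] ; pick H1
  Q 13.64.8.79: descend 0 ; hops seen [H1] ; pick H1
  del 104.0.0.0/6 (clear depth 6)
  + 160.0.0.0/8 (H1) depth=8
  + 160.150.94.0/23 (H1) depth=23
  Q 190.56.59.145: descend 1011111000111000001110111001 ; hops seen [H1,H3] ; pick H3
  Q 160.150.94.2: descend 10100000100101100101111 ; hops seen [H1,H1,H1] ; pick H1
  + 160.0.0.0/8 (H2) depth=8
  Q 18.254.204.83: descend 0 ; hops seen [H1] ; pick H1
  del 160.0.0.0/8 (clear depth 8)
  Q 160.150.94.0: descend 10100000100101100101111 ; hops seen [H1,H1] ; pick H1
  Q 160.150.94.109: descend 10100000100101100101111 ; hops seen [H1,H1] ; pick H1
  Q 160.150.94.146: descend 10100000100101100101111 ; hops seen [H1,H1] ; pick H1
  Q 190.56.59.144: descend 1011111000111000001110111001 ; hops seen [H1,H3] ; pick H3
  del 0.0.0.0/0 (clear depth 0)
  Q 150.119.17.217: descend 10 ; hops seen [∅] ; pick no-route
  + 190.56.59.144/28 (H0) depth=28
  Q 160.150.94.0: descend 10100000100101100101111 ; hops seen [H1] ; pick H1
  + 1.0.0.0/9 (H3) depth=9
  Q 43.182.17.41: descend 00 ; hops seen [∅] ; pick no-route

== LOOKUPS ==
["H1","H1","H3","H1","H1","H1","H1","H1","H3","no-route","H1","no-route"]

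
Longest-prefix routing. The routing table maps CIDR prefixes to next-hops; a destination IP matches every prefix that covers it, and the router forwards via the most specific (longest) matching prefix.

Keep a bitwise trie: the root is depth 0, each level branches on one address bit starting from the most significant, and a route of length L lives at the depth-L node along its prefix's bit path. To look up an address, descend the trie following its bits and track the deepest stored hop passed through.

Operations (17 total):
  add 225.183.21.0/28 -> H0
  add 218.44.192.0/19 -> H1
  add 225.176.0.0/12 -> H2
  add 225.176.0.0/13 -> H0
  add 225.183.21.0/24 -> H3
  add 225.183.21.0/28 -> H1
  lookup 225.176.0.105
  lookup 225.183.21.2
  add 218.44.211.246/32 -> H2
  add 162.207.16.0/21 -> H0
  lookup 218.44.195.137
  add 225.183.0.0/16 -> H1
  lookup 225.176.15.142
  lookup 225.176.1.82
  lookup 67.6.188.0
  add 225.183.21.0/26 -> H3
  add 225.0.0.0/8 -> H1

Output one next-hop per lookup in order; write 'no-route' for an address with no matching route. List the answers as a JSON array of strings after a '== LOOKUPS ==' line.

Apply in order:
  + 225.183.21.0/28 (H0) depth=28
  + 218.44.192.0/19 (H1) depth=19
  + 225.176.0.0/12 (H2) depth=12
  + 225.176.0.0/13 (H0) depth=13
  + 225.183.21.0/24 (H3) depth=24
  + 225.183.21.0/28 (H1) depth=28
  lookup 225.176.0.105: bits 1110000110110 walk d0:-→d1:-→d2:-→d3:-→d4:-→d5:-→d6:-→d7:-→d8:-→d9:-→d10:-→d11:-→d12:H2→d13:H0 -> H0
  lookup 225.183.21.2: bits 1110000110110111000101010000 walk d0:-→d1:-→d2:-→d3:-→d4:-→d5:-→d6:-→d7:-→d8:-→d9:-→d10:-→d11:-→d12:H2→d13:H0→d14:-→d15:-→d16:-→d17:-→d18:-→d19:-→d20:-→d21:-→d22:-→d23:-→d24:H3→d25:-→d26:-→d27:-→d28:H1 -> H1
  + 218.44.211.246/32 (H2) depth=32
  + 162.207.16.0/21 (H0) depth=21
  lookup 218.44.195.137: bits 1101101000101100110 walk d0:-→d1:-→d2:-→d3:-→d4:-→d5:-→d6:-→d7:-→d8:-→d9:-→d10:-→d11:-→d12:-→d13:-→d14:-→d15:-→d16:-→d17:-→d18:-→d19:H1 -> H1
  + 225.183.0.0/16 (H1) depth=16
  lookup 225.176.15.142: bits 1110000110110 walk d0:-→d1:-→d2:-→d3:-→d4:-→d5:-→d6:-→d7:-→d8:-→d9:-→d10:-→d11:-→d12:H2→d13:H0 -> H0
  lookup 225.176.1.82: bits 1110000110110 walk d0:-→d1:-→d2:-→d3:-→d4:-→d5:-→d6:-→d7:-→d8:-→d9:-→d10:-→d11:-→d12:H2→d13:H0 -> H0
  lookup 67.6.188.0: bits ε walk d0:- -> no-route
  + 225.183.21.0/26 (H3) depth=26
  + 225.0.0.0/8 (H1) depth=8

== LOOKUPS ==
["H0","H1","H1","H0","H0","no-route"]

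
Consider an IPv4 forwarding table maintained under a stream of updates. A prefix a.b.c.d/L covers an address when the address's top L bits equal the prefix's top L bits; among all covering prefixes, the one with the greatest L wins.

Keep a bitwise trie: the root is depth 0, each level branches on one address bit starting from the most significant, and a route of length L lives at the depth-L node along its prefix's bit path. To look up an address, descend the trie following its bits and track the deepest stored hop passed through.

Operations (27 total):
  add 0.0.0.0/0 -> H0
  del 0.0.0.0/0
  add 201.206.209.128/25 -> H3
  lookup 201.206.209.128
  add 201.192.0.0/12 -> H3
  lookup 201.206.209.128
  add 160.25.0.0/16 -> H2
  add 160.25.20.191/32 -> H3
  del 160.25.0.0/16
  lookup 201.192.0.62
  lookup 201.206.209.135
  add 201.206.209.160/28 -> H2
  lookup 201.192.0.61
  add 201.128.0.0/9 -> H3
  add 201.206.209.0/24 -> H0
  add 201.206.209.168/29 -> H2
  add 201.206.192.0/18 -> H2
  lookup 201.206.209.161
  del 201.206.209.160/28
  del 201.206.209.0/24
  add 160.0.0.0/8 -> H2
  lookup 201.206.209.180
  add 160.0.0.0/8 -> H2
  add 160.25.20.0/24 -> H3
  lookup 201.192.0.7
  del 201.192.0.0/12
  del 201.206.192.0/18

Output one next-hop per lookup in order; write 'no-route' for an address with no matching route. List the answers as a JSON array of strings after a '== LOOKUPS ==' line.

Process each operation:
  add 0.0.0.0/0 -> H0 at depth 0
  - 0.0.0.0/0 clear@0
  add 201.206.209.128/25 -> H3 at depth 25
  Q 201.206.209.128: descend 1100100111001110110100011 ; hops seen [H3] ; pick H3
  add 201.192.0.0/12 -> H3 at depth 12
  Q 201.206.209.128: descend 1100100111001110110100011 ; hops seen [H3,H3] ; pick H3
  add 160.25.0.0/16 -> H2 at depth 16
  add 160.25.20.191/32 -> H3 at depth 32
  - 160.25.0.0/16 clear@16
  Q 201.192.0.62: descend 110010011100 ; hops seen [H3] ; pick H3
  Q 201.206.209.135: descend 1100100111001110110100011 ; hops seen [H3,H3] ; pick H3
  add 201.206.209.160/28 -> H2 at depth 28
  Q 201.192.0.61: descend 110010011100 ; hops seen [H3] ; pick H3
  add 201.128.0.0/9 -> H3 at depth 9
  add 201.206.209.0/24 -> H0 at depth 24
  add 201.206.209.168/29 -> H2 at depth 29
  add 201.206.192.0/18 -> H2 at depth 18
  Q 201.206.209.161: descend 1100100111001110110100011010 ; hops seen [H3,H3,H2,H0,H3,H2] ; pick H2
  - 201.206.209.160/28 clear@28
  - 201.206.209.0/24 clear@24
  add 160.0.0.0/8 -> H2 at depth 8
  Q 201.206.209.180: descend 110010011100111011010001101 ; hops seen [H3,H3,H2,H3] ; pick H3
  add 160.0.0.0/8 -> H2 at depth 8
  add 160.25.20.0/24 -> H3 at depth 24
  Q 201.192.0.7: descend 110010011100 ; hops seen [H3,H3] ; pick H3
  - 201.192.0.0/12 clear@12
  - 201.206.192.0/18 clear@18

== LOOKUPS ==
["H3","H3","H3","H3","H3","H2","H3","H3"]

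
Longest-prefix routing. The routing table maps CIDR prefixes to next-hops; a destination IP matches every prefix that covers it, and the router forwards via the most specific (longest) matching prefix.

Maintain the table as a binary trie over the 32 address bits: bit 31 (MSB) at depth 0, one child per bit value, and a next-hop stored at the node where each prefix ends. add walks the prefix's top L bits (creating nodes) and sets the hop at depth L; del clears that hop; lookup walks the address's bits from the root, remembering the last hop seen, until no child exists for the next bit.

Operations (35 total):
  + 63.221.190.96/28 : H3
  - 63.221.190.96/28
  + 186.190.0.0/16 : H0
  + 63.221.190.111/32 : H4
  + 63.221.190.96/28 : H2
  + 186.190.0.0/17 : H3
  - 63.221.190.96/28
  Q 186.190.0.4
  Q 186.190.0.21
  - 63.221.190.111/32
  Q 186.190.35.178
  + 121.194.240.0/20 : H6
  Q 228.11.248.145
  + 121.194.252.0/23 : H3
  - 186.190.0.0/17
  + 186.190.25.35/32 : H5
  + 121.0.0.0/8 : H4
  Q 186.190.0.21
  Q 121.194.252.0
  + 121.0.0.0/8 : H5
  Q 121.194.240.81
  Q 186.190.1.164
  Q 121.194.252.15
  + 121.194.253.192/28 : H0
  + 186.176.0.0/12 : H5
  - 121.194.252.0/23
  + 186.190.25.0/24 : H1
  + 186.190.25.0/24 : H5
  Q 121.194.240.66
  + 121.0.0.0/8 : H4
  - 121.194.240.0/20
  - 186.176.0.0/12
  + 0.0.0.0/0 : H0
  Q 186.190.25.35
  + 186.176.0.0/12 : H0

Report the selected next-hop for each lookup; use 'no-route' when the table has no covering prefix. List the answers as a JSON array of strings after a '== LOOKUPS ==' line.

Process each operation:
  add 63.221.190.96/28 -> H3 at depth 28
  - 63.221.190.96/28 clear@28
  add 186.190.0.0/16 -> H0 at depth 16
  add 63.221.190.111/32 -> H4 at depth 32
  add 63.221.190.96/28 -> H2 at depth 28
  add 186.190.0.0/17 -> H3 at depth 17
  - 63.221.190.96/28 clear@28
  lookup 186.190.0.4: bits 10111010101111100 walk d0:-→d1:-→d2:-→d3:-→d4:-→d5:-→d6:-→d7:-→d8:-→d9:-→d10:-→d11:-→d12:-→d13:-→d14:-→d15:-→d16:H0→d17:H3 -> H3
  lookup 186.190.0.21: bits 10111010101111100 walk d0:-→d1:-→d2:-→d3:-→d4:-→d5:-→d6:-→d7:-→d8:-→d9:-→d10:-→d11:-→d12:-→d13:-→d14:-→d15:-→d16:H0→d17:H3 -> H3
  - 63.221.190.111/32 clear@32
  lookup 186.190.35.178: bits 10111010101111100 walk d0:-→d1:-→d2:-→d3:-→d4:-→d5:-→d6:-→d7:-→d8:-→d9:-→d10:-→d11:-→d12:-→d13:-→d14:-→d15:-→d16:H0→d17:H3 -> H3
  add 121.194.240.0/20 -> H6 at depth 20
  lookup 228.11.248.145: bits 1 walk d0:-→d1:- -> no-route
  add 121.194.252.0/23 -> H3 at depth 23
  - 186.190.0.0/17 clear@17
  add 186.190.25.35/32 -> H5 at depth 32
  add 121.0.0.0/8 -> H4 at depth 8
  lookup 186.190.0.21: bits 1011101010111110000 walk d0:-→d1:-→d2:-→d3:-→d4:-→d5:-→d6:-→d7:-→d8:-→d9:-→d10:-→d11:-→d12:-→d13:-→d14:-→d15:-→d16:H0→d17:-→d18:-→d19:- -> H0
  lookup 121.194.252.0: bits 01111001110000101111110 walk d0:-→d1:-→d2:-→d3:-→d4:-→d5:-→d6:-→d7:-→d8:H4→d9:-→d10:-→d11:-→d12:-→d13:-→d14:-→d15:-→d16:-→d17:-→d18:-→d19:-→d20:H6→d21:-→d22:-→d23:H3 -> H3
  add 121.0.0.0/8 -> H5 at depth 8
  lookup 121.194.240.81: bits 01111001110000101111 walk d0:-→d1:-→d2:-→d3:-→d4:-→d5:-→d6:-→d7:-→d8:H5→d9:-→d10:-→d11:-→d12:-→d13:-→d14:-→d15:-→d16:-→d17:-→d18:-→d19:-→d20:H6 -> H6
  lookup 186.190.1.164: bits 1011101010111110000 walk d0:-→d1:-→d2:-→d3:-→d4:-→d5:-→d6:-→d7:-→d8:-→d9:-→d10:-→d11:-→d12:-→d13:-→d14:-→d15:-→d16:H0→d17:-→d18:-→d19:- -> H0
  lookup 121.194.252.15: bits 01111001110000101111110 walk d0:-→d1:-→d2:-→d3:-→d4:-→d5:-→d6:-→d7:-→d8:H5→d9:-→d10:-→d11:-→d12:-→d13:-→d14:-→d15:-→d16:-→d17:-→d18:-→d19:-→d20:H6→d21:-→d22:-→d23:H3 -> H3
  add 121.194.253.192/28 -> H0 at depth 28
  add 186.176.0.0/12 -> H5 at depth 12
  - 121.194.252.0/23 clear@23
  add 186.190.25.0/24 -> H1 at depth 24
  add 186.190.25.0/24 -> H5 at depth 24
  lookup 121.194.240.66: bits 01111001110000101111 walk d0:-→d1:-→d2:-→d3:-→d4:-→d5:-→d6:-→d7:-→d8:H5→d9:-→d10:-→d11:-→d12:-→d13:-→d14:-→d15:-→d16:-→d17:-→d18:-→d19:-→d20:H6 -> H6
  add 121.0.0.0/8 -> H4 at depth 8
  - 121.194.240.0/20 clear@20
  - 186.176.0.0/12 clear@12
  add 0.0.0.0/0 -> H0 at depth 0
  lookup 186.190.25.35: bits 10111010101111100001100100100011 walk d0:H0→d1:-→d2:-→d3:-→d4:-→d5:-→d6:-→d7:-→d8:-→d9:-→d10:-→d11:-→d12:-→d13:-→d14:-→d15:-→d16:H0→d17:-→d18:-→d19:-→d20:-→d21:-→d22:-→d23:-→d24:H5→d25:-→d26:-→d27:-→d28:-→d29:-→d30:-→d31:-→d32:H5 -> H5
  add 186.176.0.0/12 -> H0 at depth 12

== LOOKUPS ==
["H3","H3","H3","no-route","H0","H3","H6","H0","H3","H6","H5"]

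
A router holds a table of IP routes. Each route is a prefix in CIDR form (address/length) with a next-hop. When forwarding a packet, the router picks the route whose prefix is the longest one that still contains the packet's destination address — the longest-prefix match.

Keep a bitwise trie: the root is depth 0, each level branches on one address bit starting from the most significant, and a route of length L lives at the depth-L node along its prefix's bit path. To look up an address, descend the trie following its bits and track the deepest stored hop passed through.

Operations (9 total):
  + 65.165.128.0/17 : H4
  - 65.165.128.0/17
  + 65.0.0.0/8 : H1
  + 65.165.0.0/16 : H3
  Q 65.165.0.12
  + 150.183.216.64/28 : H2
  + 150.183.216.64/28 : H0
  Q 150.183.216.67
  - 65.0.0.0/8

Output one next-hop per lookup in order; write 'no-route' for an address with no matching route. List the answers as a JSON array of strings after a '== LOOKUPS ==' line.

Apply in order:
  + 65.165.128.0/17 (H4) depth=17
  del 65.165.128.0/17 (clear depth 17)
  + 65.0.0.0/8 (H1) depth=8
  + 65.165.0.0/16 (H3) depth=16
  Q 65.165.0.12: descend 0100000110100101 ; hops seen [H1,H3] ; pick H3
  + 150.183.216.64/28 (H2) depth=28
  + 150.183.216.64/28 (H0) depth=28
  Q 150.183.216.67: descend 1001011010110111110110000100 ; hops seen [H0] ; pick H0
  del 65.0.0.0/8 (clear depth 8)

== LOOKUPS ==
["H3","H0"]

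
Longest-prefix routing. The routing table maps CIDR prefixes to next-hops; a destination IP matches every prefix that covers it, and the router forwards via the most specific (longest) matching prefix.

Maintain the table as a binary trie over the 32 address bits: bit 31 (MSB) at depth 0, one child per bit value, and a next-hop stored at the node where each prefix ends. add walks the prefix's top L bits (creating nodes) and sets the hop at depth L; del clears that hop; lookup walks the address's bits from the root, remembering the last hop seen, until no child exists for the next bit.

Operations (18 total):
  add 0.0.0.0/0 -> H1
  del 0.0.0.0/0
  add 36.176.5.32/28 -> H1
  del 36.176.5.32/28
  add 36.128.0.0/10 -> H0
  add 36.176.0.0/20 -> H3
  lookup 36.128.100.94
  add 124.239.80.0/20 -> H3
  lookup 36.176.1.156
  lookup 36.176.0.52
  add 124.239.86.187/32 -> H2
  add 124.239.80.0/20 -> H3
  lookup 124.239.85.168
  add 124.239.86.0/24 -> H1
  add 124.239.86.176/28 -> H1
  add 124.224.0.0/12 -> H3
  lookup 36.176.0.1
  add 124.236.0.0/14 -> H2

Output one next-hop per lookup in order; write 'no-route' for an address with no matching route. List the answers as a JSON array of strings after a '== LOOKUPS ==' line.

Trace:
  add 0.0.0.0/0 -> H1 at depth 0
  del 0.0.0.0/0 (clear depth 0)
  add 36.176.5.32/28 -> H1 at depth 28
  del 36.176.5.32/28 (clear depth 28)
  add 36.128.0.0/10 -> H0 at depth 10
  add 36.176.0.0/20 -> H3 at depth 20
  Q 36.128.100.94: descend 0010010010 ; hops seen [H0] ; pick H0
  add 124.239.80.0/20 -> H3 at depth 20
  Q 36.176.1.156: descend 001001001011000000000 ; hops seen [H0,H3] ; pick H3
  Q 36.176.0.52: descend 001001001011000000000 ; hops seen [H0,H3] ; pick H3
  add 124.239.86.187/32 -> H2 at depth 32
  add 124.239.80.0/20 -> H3 at depth 20
  Q 124.239.85.168: descend 0111110011101111010101 ; hops seen [H3] ; pick H3
  add 124.239.86.0/24 -> H1 at depth 24
  add 124.239.86.176/28 -> H1 at depth 28
  add 124.224.0.0/12 -> H3 at depth 12
  Q 36.176.0.1: descend 001001001011000000000 ; hops seen [H0,H3] ; pick H3
  add 124.236.0.0/14 -> H2 at depth 14

== LOOKUPS ==
["H0","H3","H3","H3","H3"]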